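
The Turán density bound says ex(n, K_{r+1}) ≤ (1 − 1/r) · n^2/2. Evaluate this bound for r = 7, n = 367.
Turán density bound = (6/7) · 367^2/2 = 404067/7 ≈ 57723.8571

Turán's theorem: ex(n, K_{r+1}) is achieved by the complete r-partite Turán graph T(n, r) with parts as balanced as possible, and is at most (1 − 1/r) · n^2/2. For r = 7, n = 367: the density bound is (6/7) · 134689/2 = 404067/7 ≈ 57723.8571. The integer-valued extremum is e(T(367, 7)) = 57723, which is strictly less than the density bound 404067/7 since 7 ∤ 367 (the parts of T(367, 7) cannot all be equal).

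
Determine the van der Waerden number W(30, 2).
W(30, 2) = 30 + 1 = 31

A 2-term AP is any pair of integers, so a monochromatic 2-AP exists iff some colour is used at least twice. With 30 colours, the colouring i ↦ i on {1, ..., 30} uses each colour once, avoiding any monochromatic pair, so W(30, 2) > 30. For {1, ..., 31}, pigeonhole forces two integers of the same colour, which form a monochromatic 2-AP. Hence W(30, 2) = 31.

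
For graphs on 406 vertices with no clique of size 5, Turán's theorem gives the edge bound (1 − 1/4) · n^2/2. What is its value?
Turán density bound = (3/4) · 406^2/2 = 123627/2 ≈ 61813.5

Turán's theorem: ex(n, K_{r+1}) is achieved by the complete r-partite Turán graph T(n, r) with parts as balanced as possible, and is at most (1 − 1/r) · n^2/2. For r = 4, n = 406: the density bound is (3/4) · 164836/2 = 123627/2 ≈ 61813.5. The integer-valued extremum is e(T(406, 4)) = 61813, which is strictly less than the density bound 123627/2 since 4 ∤ 406 (the parts of T(406, 4) cannot all be equal).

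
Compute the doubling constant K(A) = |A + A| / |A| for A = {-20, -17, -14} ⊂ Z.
K = |A + A| / |A| = 5/3

Enumerate A + A = {a + b : a, b ∈ A}. With |A| = 3, there are |A|^2 = 9 ordered sum pairs; collecting distinct values, A + A = {-40, -37, -34, -31, -28}, so |A + A| = 5. Thus K = 5/3. Here |A + A| = 2|A| − 1 = 5, the minimum possible — so K = 5/3 is minimal, which holds iff A is an arithmetic progression.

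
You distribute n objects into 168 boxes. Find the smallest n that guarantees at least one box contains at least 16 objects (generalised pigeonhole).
n = (16 − 1)·168 + 1 = 2521

By the generalised pigeonhole principle, to guarantee some box contains ≥ r objects we need more than (r − 1) · k objects total. Threshold: n = (r − 1) · k + 1. With r = 16 and k = 168: n = 15 · 168 + 1 = 2520 + 1 = 2521. For n = 2520 = 15 · 168, we can put exactly 15 objects in every box, avoiding 16 in any single one — so 2521 is tight.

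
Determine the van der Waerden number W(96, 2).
W(96, 2) = 96 + 1 = 97

A 2-term AP is any pair of integers, so a monochromatic 2-AP exists iff some colour is used at least twice. With 96 colours, the colouring i ↦ i on {1, ..., 96} uses each colour once, avoiding any monochromatic pair, so W(96, 2) > 96. For {1, ..., 97}, pigeonhole forces two integers of the same colour, which form a monochromatic 2-AP. Hence W(96, 2) = 97.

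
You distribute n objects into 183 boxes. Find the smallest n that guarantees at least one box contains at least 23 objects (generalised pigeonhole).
n = (23 − 1)·183 + 1 = 4027

By the generalised pigeonhole principle, to guarantee some box contains ≥ r objects we need more than (r − 1) · k objects total. Threshold: n = (r − 1) · k + 1. With r = 23 and k = 183: n = 22 · 183 + 1 = 4026 + 1 = 4027. For n = 4026 = 22 · 183, we can put exactly 22 objects in every box, avoiding 23 in any single one — so 4027 is tight.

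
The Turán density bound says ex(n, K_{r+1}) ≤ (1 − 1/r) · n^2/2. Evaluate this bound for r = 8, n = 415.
Turán density bound = (7/8) · 415^2/2 = 1205575/16 ≈ 75348.4375

Turán's theorem: ex(n, K_{r+1}) is achieved by the complete r-partite Turán graph T(n, r) with parts as balanced as possible, and is at most (1 − 1/r) · n^2/2. For r = 8, n = 415: the density bound is (7/8) · 172225/2 = 1205575/16 ≈ 75348.4375. The integer-valued extremum is e(T(415, 8)) = 75348, which is strictly less than the density bound 1205575/16 since 8 ∤ 415 (the parts of T(415, 8) cannot all be equal).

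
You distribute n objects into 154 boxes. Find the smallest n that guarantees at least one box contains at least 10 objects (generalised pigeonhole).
n = (10 − 1)·154 + 1 = 1387

By the generalised pigeonhole principle, to guarantee some box contains ≥ r objects we need more than (r − 1) · k objects total. Threshold: n = (r − 1) · k + 1. With r = 10 and k = 154: n = 9 · 154 + 1 = 1386 + 1 = 1387. For n = 1386 = 9 · 154, we can put exactly 9 objects in every box, avoiding 10 in any single one — so 1387 is tight.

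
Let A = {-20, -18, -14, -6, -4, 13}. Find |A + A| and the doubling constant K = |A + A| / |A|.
K = |A + A| / |A| = 20/6 = 10/3

Enumerate A + A = {a + b : a, b ∈ A}. With |A| = 6, there are |A|^2 = 36 ordered sum pairs; collecting distinct values, A + A = {-40, -38, -36, -34, -32, -28, -26, -24, -22, -20, -18, -12, -10, -8, -7, -5, -1, 7, 9, 26}, so |A + A| = 20. Thus K = 20/6 = 10/3. For comparison, the minimum possible |A + A| over all 6-element sets is 2·6 − 1 = 11 (so min K = 11/6), attained only by arithmetic progressions.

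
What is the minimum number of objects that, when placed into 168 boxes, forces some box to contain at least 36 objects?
n = (36 − 1)·168 + 1 = 5881

By the generalised pigeonhole principle, to guarantee some box contains ≥ r objects we need more than (r − 1) · k objects total. Threshold: n = (r − 1) · k + 1. With r = 36 and k = 168: n = 35 · 168 + 1 = 5880 + 1 = 5881. For n = 5880 = 35 · 168, we can put exactly 35 objects in every box, avoiding 36 in any single one — so 5881 is tight.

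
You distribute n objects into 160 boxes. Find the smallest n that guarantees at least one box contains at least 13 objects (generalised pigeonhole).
n = (13 − 1)·160 + 1 = 1921

By the generalised pigeonhole principle, to guarantee some box contains ≥ r objects we need more than (r − 1) · k objects total. Threshold: n = (r − 1) · k + 1. With r = 13 and k = 160: n = 12 · 160 + 1 = 1920 + 1 = 1921. For n = 1920 = 12 · 160, we can put exactly 12 objects in every box, avoiding 13 in any single one — so 1921 is tight.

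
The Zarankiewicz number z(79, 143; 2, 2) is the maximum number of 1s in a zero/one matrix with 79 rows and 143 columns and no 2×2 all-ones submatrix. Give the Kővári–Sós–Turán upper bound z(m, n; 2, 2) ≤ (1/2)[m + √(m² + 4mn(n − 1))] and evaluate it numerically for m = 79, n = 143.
z(79, 143; 2, 2) ≤ (1/2)[79 + √(79² + 4·79·143·142)] = (1/2)[79 + √6422937] = 1306.6757

Kővári–Sós–Turán: let r_1, ..., r_79 be the row sums and z = Σ r_i the total number of 1s. Each pair of columns can share at most one row with both entries 1 (else a 2×2 all-ones block appears), so Σ_i C(r_i, 2) ≤ C(143, 2) = 10153. By convexity Σ_i C(r_i, 2) ≥ 79·C(z/79, 2) = z(z − 79)/(2·79), giving z² − 79z − 79·143·142 ≤ 0 and hence z ≤ (1/2)[79 + √(6241 + 4·1604174)] = (1/2)[79 + √6422937] ≈ (1/2)(79 + 2534.3514) = 1306.6757.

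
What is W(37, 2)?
W(37, 2) = 37 + 1 = 38

A 2-term AP is any pair of integers, so a monochromatic 2-AP exists iff some colour is used at least twice. With 37 colours, the colouring i ↦ i on {1, ..., 37} uses each colour once, avoiding any monochromatic pair, so W(37, 2) > 37. For {1, ..., 38}, pigeonhole forces two integers of the same colour, which form a monochromatic 2-AP. Hence W(37, 2) = 38.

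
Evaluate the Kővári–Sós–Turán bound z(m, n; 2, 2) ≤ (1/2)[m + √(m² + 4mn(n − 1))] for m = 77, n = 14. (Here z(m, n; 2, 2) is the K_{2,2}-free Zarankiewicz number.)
z(77, 14; 2, 2) ≤ (1/2)[77 + √(77² + 4·77·14·13)] = (1/2)[77 + √61985] = 162.9839

Kővári–Sós–Turán: let r_1, ..., r_77 be the row sums and z = Σ r_i the total number of 1s. Each pair of columns can share at most one row with both entries 1 (else a 2×2 all-ones block appears), so Σ_i C(r_i, 2) ≤ C(14, 2) = 91. By convexity Σ_i C(r_i, 2) ≥ 77·C(z/77, 2) = z(z − 77)/(2·77), giving z² − 77z − 77·14·13 ≤ 0 and hence z ≤ (1/2)[77 + √(5929 + 4·14014)] = (1/2)[77 + √61985] ≈ (1/2)(77 + 248.9679) = 162.9839.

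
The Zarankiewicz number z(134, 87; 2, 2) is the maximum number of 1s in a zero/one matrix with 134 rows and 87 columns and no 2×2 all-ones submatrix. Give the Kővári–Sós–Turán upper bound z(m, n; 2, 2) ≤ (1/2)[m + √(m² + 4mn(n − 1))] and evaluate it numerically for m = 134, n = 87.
z(134, 87; 2, 2) ≤ (1/2)[134 + √(134² + 4·134·87·86)] = (1/2)[134 + √4028308] = 1070.5323

Kővári–Sós–Turán: let r_1, ..., r_134 be the row sums and z = Σ r_i the total number of 1s. Each pair of columns can share at most one row with both entries 1 (else a 2×2 all-ones block appears), so Σ_i C(r_i, 2) ≤ C(87, 2) = 3741. By convexity Σ_i C(r_i, 2) ≥ 134·C(z/134, 2) = z(z − 134)/(2·134), giving z² − 134z − 134·87·86 ≤ 0 and hence z ≤ (1/2)[134 + √(17956 + 4·1002588)] = (1/2)[134 + √4028308] ≈ (1/2)(134 + 2007.0645) = 1070.5323.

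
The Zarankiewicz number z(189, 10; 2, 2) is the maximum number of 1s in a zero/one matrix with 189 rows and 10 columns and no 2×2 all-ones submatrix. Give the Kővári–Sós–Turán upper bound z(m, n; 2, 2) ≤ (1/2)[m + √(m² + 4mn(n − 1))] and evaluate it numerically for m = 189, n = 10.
z(189, 10; 2, 2) ≤ (1/2)[189 + √(189² + 4·189·10·9)] = (1/2)[189 + √103761] = 255.5598

Kővári–Sós–Turán: let r_1, ..., r_189 be the row sums and z = Σ r_i the total number of 1s. Each pair of columns can share at most one row with both entries 1 (else a 2×2 all-ones block appears), so Σ_i C(r_i, 2) ≤ C(10, 2) = 45. By convexity Σ_i C(r_i, 2) ≥ 189·C(z/189, 2) = z(z − 189)/(2·189), giving z² − 189z − 189·10·9 ≤ 0 and hence z ≤ (1/2)[189 + √(35721 + 4·17010)] = (1/2)[189 + √103761] ≈ (1/2)(189 + 322.1195) = 255.5598.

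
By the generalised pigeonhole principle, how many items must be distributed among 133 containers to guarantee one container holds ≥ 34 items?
n = (34 − 1)·133 + 1 = 4390

By the generalised pigeonhole principle, to guarantee some box contains ≥ r objects we need more than (r − 1) · k objects total. Threshold: n = (r − 1) · k + 1. With r = 34 and k = 133: n = 33 · 133 + 1 = 4389 + 1 = 4390. For n = 4389 = 33 · 133, we can put exactly 33 objects in every box, avoiding 34 in any single one — so 4390 is tight.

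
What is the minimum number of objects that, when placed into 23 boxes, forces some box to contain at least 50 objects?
n = (50 − 1)·23 + 1 = 1128

By the generalised pigeonhole principle, to guarantee some box contains ≥ r objects we need more than (r − 1) · k objects total. Threshold: n = (r − 1) · k + 1. With r = 50 and k = 23: n = 49 · 23 + 1 = 1127 + 1 = 1128. For n = 1127 = 49 · 23, we can put exactly 49 objects in every box, avoiding 50 in any single one — so 1128 is tight.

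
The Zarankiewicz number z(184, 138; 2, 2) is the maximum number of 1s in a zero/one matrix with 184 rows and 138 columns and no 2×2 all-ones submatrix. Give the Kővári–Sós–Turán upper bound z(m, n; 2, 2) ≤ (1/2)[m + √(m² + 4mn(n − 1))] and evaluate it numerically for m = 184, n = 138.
z(184, 138; 2, 2) ≤ (1/2)[184 + √(184² + 4·184·138·137)] = (1/2)[184 + √13948672] = 1959.396

Kővári–Sós–Turán: let r_1, ..., r_184 be the row sums and z = Σ r_i the total number of 1s. Each pair of columns can share at most one row with both entries 1 (else a 2×2 all-ones block appears), so Σ_i C(r_i, 2) ≤ C(138, 2) = 9453. By convexity Σ_i C(r_i, 2) ≥ 184·C(z/184, 2) = z(z − 184)/(2·184), giving z² − 184z − 184·138·137 ≤ 0 and hence z ≤ (1/2)[184 + √(33856 + 4·3478704)] = (1/2)[184 + √13948672] ≈ (1/2)(184 + 3734.7921) = 1959.396.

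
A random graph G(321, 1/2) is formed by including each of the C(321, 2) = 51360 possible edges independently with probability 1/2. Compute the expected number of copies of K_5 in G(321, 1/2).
E[# K_5] = C(321, 5) · (1/2)^C(5, 2) = 27526489584 / 2^10 = 1720405599/64 = 26881337.484375

For each 5-subset S of vertices (there are C(321, 5) = 27526489584 such S), let X_S = 1 if S induces a K_5 (all C(5, 2) = 10 edges present). Then P(X_S = 1) = (1/2)^10 = 1/1024. By linearity of expectation, E[# K_5] = C(321, 5) · (1/2)^10 = 27526489584 / 1024 = 1720405599/64 = 26881337.484375.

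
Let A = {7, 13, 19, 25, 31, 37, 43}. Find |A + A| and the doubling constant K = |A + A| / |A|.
K = |A + A| / |A| = 13/7

Enumerate A + A = {a + b : a, b ∈ A}. With |A| = 7, there are |A|^2 = 49 ordered sum pairs; collecting distinct values, A + A = {14, 20, 26, 32, 38, 44, 50, 56, 62, 68, 74, 80, 86}, so |A + A| = 13. Thus K = 13/7. Here |A + A| = 2|A| − 1 = 13, the minimum possible — so K = 13/7 is minimal, which holds iff A is an arithmetic progression.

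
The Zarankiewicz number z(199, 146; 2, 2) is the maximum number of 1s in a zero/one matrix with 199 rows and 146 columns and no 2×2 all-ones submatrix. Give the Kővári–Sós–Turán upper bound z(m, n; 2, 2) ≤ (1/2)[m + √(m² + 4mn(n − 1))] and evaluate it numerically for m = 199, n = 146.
z(199, 146; 2, 2) ≤ (1/2)[199 + √(199² + 4·199·146·145)] = (1/2)[199 + √16890921] = 2154.4283

Kővári–Sós–Turán: let r_1, ..., r_199 be the row sums and z = Σ r_i the total number of 1s. Each pair of columns can share at most one row with both entries 1 (else a 2×2 all-ones block appears), so Σ_i C(r_i, 2) ≤ C(146, 2) = 10585. By convexity Σ_i C(r_i, 2) ≥ 199·C(z/199, 2) = z(z − 199)/(2·199), giving z² − 199z − 199·146·145 ≤ 0 and hence z ≤ (1/2)[199 + √(39601 + 4·4212830)] = (1/2)[199 + √16890921] ≈ (1/2)(199 + 4109.8566) = 2154.4283.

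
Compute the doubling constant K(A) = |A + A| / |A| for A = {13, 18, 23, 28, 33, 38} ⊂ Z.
K = |A + A| / |A| = 11/6

Enumerate A + A = {a + b : a, b ∈ A}. With |A| = 6, there are |A|^2 = 36 ordered sum pairs; collecting distinct values, A + A = {26, 31, 36, 41, 46, 51, 56, 61, 66, 71, 76}, so |A + A| = 11. Thus K = 11/6. Here |A + A| = 2|A| − 1 = 11, the minimum possible — so K = 11/6 is minimal, which holds iff A is an arithmetic progression.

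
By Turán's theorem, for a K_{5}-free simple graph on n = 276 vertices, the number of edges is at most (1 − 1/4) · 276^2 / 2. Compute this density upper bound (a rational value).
Turán density bound = (3/4) · 276^2/2 = 28566

Turán's theorem: ex(n, K_{r+1}) is achieved by the complete r-partite Turán graph T(n, r) with parts as balanced as possible, and is at most (1 − 1/r) · n^2/2. For r = 4, n = 276: the density bound is (3/4) · 76176/2 = 28566. Since 4 ∣ 276, the Turán graph T(276, 4) has parts of equal size 69, and its edge count e(T(276, 4)) = 28566 attains the density bound exactly.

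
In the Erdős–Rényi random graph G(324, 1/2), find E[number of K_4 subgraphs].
E[# K_4] = C(324, 4) · (1/2)^C(4, 2) = 450710001 / 2^6 = 7042343.765625

For each 4-subset S of vertices (there are C(324, 4) = 450710001 such S), let X_S = 1 if S induces a K_4 (all C(4, 2) = 6 edges present). Then P(X_S = 1) = (1/2)^6 = 1/64. By linearity of expectation, E[# K_4] = C(324, 4) · (1/2)^6 = 450710001 / 64 = 7042343.765625.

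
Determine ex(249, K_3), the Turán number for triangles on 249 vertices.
ex(249, K_3) = ⌊249^2/4⌋ = 15500

Mantel (1907): a triangle-free graph on n vertices has at most ⌊n^2/4⌋ edges, with equality for the complete bipartite graph K_{⌊n/2⌋, ⌈n/2⌉}. For n = 249: ⌊249^2/4⌋ = ⌊62001/4⌋ = 15500. The extremal graph is K_{124, 125}, which has 124·125 = 15500 edges.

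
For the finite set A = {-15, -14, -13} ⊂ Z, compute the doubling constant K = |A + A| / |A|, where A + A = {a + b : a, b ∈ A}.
K = |A + A| / |A| = 5/3

Enumerate A + A = {a + b : a, b ∈ A}. With |A| = 3, there are |A|^2 = 9 ordered sum pairs; collecting distinct values, A + A = {-30, -29, -28, -27, -26}, so |A + A| = 5. Thus K = 5/3. Here |A + A| = 2|A| − 1 = 5, the minimum possible — so K = 5/3 is minimal, which holds iff A is an arithmetic progression.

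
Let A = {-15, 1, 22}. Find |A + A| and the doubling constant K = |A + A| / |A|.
K = |A + A| / |A| = 6/3 = 2

Enumerate A + A = {a + b : a, b ∈ A}. With |A| = 3, there are |A|^2 = 9 ordered sum pairs; collecting distinct values, A + A = {-30, -14, 2, 7, 23, 44}, so |A + A| = 6. Thus K = 6/3 = 2. For comparison, the minimum possible |A + A| over all 3-element sets is 2·3 − 1 = 5 (so min K = 5/3), attained only by arithmetic progressions.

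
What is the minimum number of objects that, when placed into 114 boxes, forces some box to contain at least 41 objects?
n = (41 − 1)·114 + 1 = 4561

By the generalised pigeonhole principle, to guarantee some box contains ≥ r objects we need more than (r − 1) · k objects total. Threshold: n = (r − 1) · k + 1. With r = 41 and k = 114: n = 40 · 114 + 1 = 4560 + 1 = 4561. For n = 4560 = 40 · 114, we can put exactly 40 objects in every box, avoiding 41 in any single one — so 4561 is tight.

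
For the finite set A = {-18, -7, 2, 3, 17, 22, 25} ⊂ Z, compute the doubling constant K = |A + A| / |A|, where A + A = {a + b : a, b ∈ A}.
K = |A + A| / |A| = 27/7

Enumerate A + A = {a + b : a, b ∈ A}. With |A| = 7, there are |A|^2 = 49 ordered sum pairs; collecting distinct values, A + A = {-36, -25, -16, -15, -14, -5, -4, -1, 4, 5, 6, 7, 10, 15, 18, 19, 20, 24, 25, 27, 28, 34, 39, 42, 44, 47, 50}, so |A + A| = 27. Thus K = 27/7. For comparison, the minimum possible |A + A| over all 7-element sets is 2·7 − 1 = 13 (so min K = 13/7), attained only by arithmetic progressions.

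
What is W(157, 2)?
W(157, 2) = 157 + 1 = 158

A 2-term AP is any pair of integers, so a monochromatic 2-AP exists iff some colour is used at least twice. With 157 colours, the colouring i ↦ i on {1, ..., 157} uses each colour once, avoiding any monochromatic pair, so W(157, 2) > 157. For {1, ..., 158}, pigeonhole forces two integers of the same colour, which form a monochromatic 2-AP. Hence W(157, 2) = 158.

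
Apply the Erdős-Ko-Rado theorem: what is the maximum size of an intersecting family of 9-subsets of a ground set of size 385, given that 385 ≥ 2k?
max |F| = C(384, 8) = 10895665708319184

The Erdős-Ko-Rado theorem states: for n ≥ 2k, an intersecting family of k-subsets of an n-element set has size at most C(n − 1, k − 1), with equality for 'star' families {A ⊆ [n] : |A| = k, i ∈ A} (fix an element i). For n = 385, k = 9: C(384, 8) = 10895665708319184.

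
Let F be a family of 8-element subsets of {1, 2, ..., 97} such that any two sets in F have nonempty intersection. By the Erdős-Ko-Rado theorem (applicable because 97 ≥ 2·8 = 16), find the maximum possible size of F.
max |F| = C(96, 7) = 11919192480

The Erdős-Ko-Rado theorem states: for n ≥ 2k, an intersecting family of k-subsets of an n-element set has size at most C(n − 1, k − 1), with equality for 'star' families {A ⊆ [n] : |A| = k, i ∈ A} (fix an element i). For n = 97, k = 8: C(96, 7) = 11919192480.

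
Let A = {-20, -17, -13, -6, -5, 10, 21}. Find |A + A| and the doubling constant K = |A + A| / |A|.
K = |A + A| / |A| = 25/7

Enumerate A + A = {a + b : a, b ∈ A}. With |A| = 7, there are |A|^2 = 49 ordered sum pairs; collecting distinct values, A + A = {-40, -37, -34, -33, -30, -26, -25, -23, -22, -19, -18, -12, -11, -10, -7, -3, 1, 4, 5, 8, 15, 16, 20, 31, 42}, so |A + A| = 25. Thus K = 25/7. For comparison, the minimum possible |A + A| over all 7-element sets is 2·7 − 1 = 13 (so min K = 13/7), attained only by arithmetic progressions.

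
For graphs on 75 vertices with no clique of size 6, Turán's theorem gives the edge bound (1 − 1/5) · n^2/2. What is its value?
Turán density bound = (4/5) · 75^2/2 = 2250

Turán's theorem: ex(n, K_{r+1}) is achieved by the complete r-partite Turán graph T(n, r) with parts as balanced as possible, and is at most (1 − 1/r) · n^2/2. For r = 5, n = 75: the density bound is (4/5) · 5625/2 = 2250. Since 5 ∣ 75, the Turán graph T(75, 5) has parts of equal size 15, and its edge count e(T(75, 5)) = 2250 attains the density bound exactly.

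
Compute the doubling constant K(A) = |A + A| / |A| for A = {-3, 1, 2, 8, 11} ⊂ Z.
K = |A + A| / |A| = 15/5 = 3

Enumerate A + A = {a + b : a, b ∈ A}. With |A| = 5, there are |A|^2 = 25 ordered sum pairs; collecting distinct values, A + A = {-6, -2, -1, 2, 3, 4, 5, 8, 9, 10, 12, 13, 16, 19, 22}, so |A + A| = 15. Thus K = 15/5 = 3. For comparison, the minimum possible |A + A| over all 5-element sets is 2·5 − 1 = 9 (so min K = 9/5), attained only by arithmetic progressions.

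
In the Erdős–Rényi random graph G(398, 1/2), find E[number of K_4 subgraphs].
E[# K_4] = C(398, 4) · (1/2)^C(4, 2) = 1029804105 / 2^6 = 16090689.140625

For each 4-subset S of vertices (there are C(398, 4) = 1029804105 such S), let X_S = 1 if S induces a K_4 (all C(4, 2) = 6 edges present). Then P(X_S = 1) = (1/2)^6 = 1/64. By linearity of expectation, E[# K_4] = C(398, 4) · (1/2)^6 = 1029804105 / 64 = 16090689.140625.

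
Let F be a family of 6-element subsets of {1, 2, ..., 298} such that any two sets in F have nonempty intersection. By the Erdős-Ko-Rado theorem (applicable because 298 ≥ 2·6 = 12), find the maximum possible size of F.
max |F| = C(297, 5) = 18616750614

Erdős-Ko-Rado (1961): when n ≥ 2k, max |F| = C(n−1, k−1). The bound is attained by the star {A : i ∈ A} for any fixed i ∈ [n]. Here C(298−1, 6−1) = C(297, 5) = 18616750614.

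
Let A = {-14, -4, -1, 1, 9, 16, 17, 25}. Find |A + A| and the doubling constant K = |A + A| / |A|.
K = |A + A| / |A| = 31/8

Enumerate A + A = {a + b : a, b ∈ A}. With |A| = 8, there are |A|^2 = 64 ordered sum pairs; collecting distinct values, A + A = {-28, -18, -15, -13, -8, -5, -3, -2, 0, 2, 3, 5, 8, 10, 11, 12, 13, 15, 16, 17, 18, 21, 24, 25, 26, 32, 33, 34, 41, 42, 50}, so |A + A| = 31. Thus K = 31/8. For comparison, the minimum possible |A + A| over all 8-element sets is 2·8 − 1 = 15 (so min K = 15/8), attained only by arithmetic progressions.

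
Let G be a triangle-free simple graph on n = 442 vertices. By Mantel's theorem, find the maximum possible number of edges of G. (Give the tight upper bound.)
ex(442, K_3) = ⌊442^2/4⌋ = 48841

Mantel (1907): a triangle-free graph on n vertices has at most ⌊n^2/4⌋ edges, with equality for the complete bipartite graph K_{⌊n/2⌋, ⌈n/2⌉}. For n = 442: ⌊442^2/4⌋ = ⌊195364/4⌋ = 48841. The extremal graph is K_{221, 221}, which has 221·221 = 48841 edges.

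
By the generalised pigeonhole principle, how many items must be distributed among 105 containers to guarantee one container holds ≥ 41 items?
n = (41 − 1)·105 + 1 = 4201

By the generalised pigeonhole principle, to guarantee some box contains ≥ r objects we need more than (r − 1) · k objects total. Threshold: n = (r − 1) · k + 1. With r = 41 and k = 105: n = 40 · 105 + 1 = 4200 + 1 = 4201. For n = 4200 = 40 · 105, we can put exactly 40 objects in every box, avoiding 41 in any single one — so 4201 is tight.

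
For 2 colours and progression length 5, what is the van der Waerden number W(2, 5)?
W(2, 5) = 178

W(2, 5) = 178. The lower bound W(2, 5) > 177 comes from an explicit good 2-colouring of [1, 177]; the upper bound W(2, 5) ≤ 178 was verified by exhaustive search over 2-colourings of [1, 178].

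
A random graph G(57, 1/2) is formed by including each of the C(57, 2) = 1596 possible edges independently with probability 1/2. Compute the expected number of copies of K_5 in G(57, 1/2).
E[# K_5] = C(57, 5) · (1/2)^C(5, 2) = 4187106 / 2^10 = 2093553/512 ≈ 4088.970703

For each 5-subset S of vertices (there are C(57, 5) = 4187106 such S), let X_S = 1 if S induces a K_5 (all C(5, 2) = 10 edges present). Then P(X_S = 1) = (1/2)^10 = 1/1024. By linearity of expectation, E[# K_5] = C(57, 5) · (1/2)^10 = 4187106 / 1024 = 2093553/512 ≈ 4088.970703.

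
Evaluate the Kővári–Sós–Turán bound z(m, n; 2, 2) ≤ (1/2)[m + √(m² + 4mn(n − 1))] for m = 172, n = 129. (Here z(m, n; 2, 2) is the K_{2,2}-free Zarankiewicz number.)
z(172, 129; 2, 2) ≤ (1/2)[172 + √(172² + 4·172·129·128)] = (1/2)[172 + √11389840] = 1773.4419

Kővári–Sós–Turán: let r_1, ..., r_172 be the row sums and z = Σ r_i the total number of 1s. Each pair of columns can share at most one row with both entries 1 (else a 2×2 all-ones block appears), so Σ_i C(r_i, 2) ≤ C(129, 2) = 8256. By convexity Σ_i C(r_i, 2) ≥ 172·C(z/172, 2) = z(z − 172)/(2·172), giving z² − 172z − 172·129·128 ≤ 0 and hence z ≤ (1/2)[172 + √(29584 + 4·2840064)] = (1/2)[172 + √11389840] ≈ (1/2)(172 + 3374.8837) = 1773.4419.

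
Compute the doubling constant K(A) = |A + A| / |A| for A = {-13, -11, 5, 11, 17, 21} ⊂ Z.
K = |A + A| / |A| = 19/6

Enumerate A + A = {a + b : a, b ∈ A}. With |A| = 6, there are |A|^2 = 36 ordered sum pairs; collecting distinct values, A + A = {-26, -24, -22, -8, -6, -2, 0, 4, 6, 8, 10, 16, 22, 26, 28, 32, 34, 38, 42}, so |A + A| = 19. Thus K = 19/6. For comparison, the minimum possible |A + A| over all 6-element sets is 2·6 − 1 = 11 (so min K = 11/6), attained only by arithmetic progressions.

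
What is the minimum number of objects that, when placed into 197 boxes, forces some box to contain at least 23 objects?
n = (23 − 1)·197 + 1 = 4335

By the generalised pigeonhole principle, to guarantee some box contains ≥ r objects we need more than (r − 1) · k objects total. Threshold: n = (r − 1) · k + 1. With r = 23 and k = 197: n = 22 · 197 + 1 = 4334 + 1 = 4335. For n = 4334 = 22 · 197, we can put exactly 22 objects in every box, avoiding 23 in any single one — so 4335 is tight.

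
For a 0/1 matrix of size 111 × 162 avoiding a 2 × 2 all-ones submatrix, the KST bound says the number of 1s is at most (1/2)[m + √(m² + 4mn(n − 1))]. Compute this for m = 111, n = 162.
z(111, 162; 2, 2) ≤ (1/2)[111 + √(111² + 4·111·162·161)] = (1/2)[111 + √11592729] = 1757.9048

Kővári–Sós–Turán: let r_1, ..., r_111 be the row sums and z = Σ r_i the total number of 1s. Each pair of columns can share at most one row with both entries 1 (else a 2×2 all-ones block appears), so Σ_i C(r_i, 2) ≤ C(162, 2) = 13041. By convexity Σ_i C(r_i, 2) ≥ 111·C(z/111, 2) = z(z − 111)/(2·111), giving z² − 111z − 111·162·161 ≤ 0 and hence z ≤ (1/2)[111 + √(12321 + 4·2895102)] = (1/2)[111 + √11592729] ≈ (1/2)(111 + 3404.8097) = 1757.9048.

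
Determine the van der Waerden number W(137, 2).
W(137, 2) = 137 + 1 = 138

A 2-term AP is any pair of integers, so a monochromatic 2-AP exists iff some colour is used at least twice. With 137 colours, the colouring i ↦ i on {1, ..., 137} uses each colour once, avoiding any monochromatic pair, so W(137, 2) > 137. For {1, ..., 138}, pigeonhole forces two integers of the same colour, which form a monochromatic 2-AP. Hence W(137, 2) = 138.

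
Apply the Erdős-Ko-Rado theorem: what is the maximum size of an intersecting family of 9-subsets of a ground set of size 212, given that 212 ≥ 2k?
max |F| = C(211, 8) = 85194673325190

The Erdős-Ko-Rado theorem states: for n ≥ 2k, an intersecting family of k-subsets of an n-element set has size at most C(n − 1, k − 1), with equality for 'star' families {A ⊆ [n] : |A| = k, i ∈ A} (fix an element i). For n = 212, k = 9: C(211, 8) = 85194673325190.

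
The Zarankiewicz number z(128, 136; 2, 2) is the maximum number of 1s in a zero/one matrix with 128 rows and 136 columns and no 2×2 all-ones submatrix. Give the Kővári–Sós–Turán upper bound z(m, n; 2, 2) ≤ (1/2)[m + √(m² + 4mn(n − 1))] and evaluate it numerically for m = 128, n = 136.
z(128, 136; 2, 2) ≤ (1/2)[128 + √(128² + 4·128·136·135)] = (1/2)[128 + √9416704] = 1598.3324

Kővári–Sós–Turán: let r_1, ..., r_128 be the row sums and z = Σ r_i the total number of 1s. Each pair of columns can share at most one row with both entries 1 (else a 2×2 all-ones block appears), so Σ_i C(r_i, 2) ≤ C(136, 2) = 9180. By convexity Σ_i C(r_i, 2) ≥ 128·C(z/128, 2) = z(z − 128)/(2·128), giving z² − 128z − 128·136·135 ≤ 0 and hence z ≤ (1/2)[128 + √(16384 + 4·2350080)] = (1/2)[128 + √9416704] ≈ (1/2)(128 + 3068.6649) = 1598.3324.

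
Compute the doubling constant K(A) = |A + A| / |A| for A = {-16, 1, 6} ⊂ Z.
K = |A + A| / |A| = 6/3 = 2

Enumerate A + A = {a + b : a, b ∈ A}. With |A| = 3, there are |A|^2 = 9 ordered sum pairs; collecting distinct values, A + A = {-32, -15, -10, 2, 7, 12}, so |A + A| = 6. Thus K = 6/3 = 2. For comparison, the minimum possible |A + A| over all 3-element sets is 2·3 − 1 = 5 (so min K = 5/3), attained only by arithmetic progressions.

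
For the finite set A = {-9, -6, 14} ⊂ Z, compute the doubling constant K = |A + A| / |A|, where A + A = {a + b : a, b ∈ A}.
K = |A + A| / |A| = 6/3 = 2

Enumerate A + A = {a + b : a, b ∈ A}. With |A| = 3, there are |A|^2 = 9 ordered sum pairs; collecting distinct values, A + A = {-18, -15, -12, 5, 8, 28}, so |A + A| = 6. Thus K = 6/3 = 2. For comparison, the minimum possible |A + A| over all 3-element sets is 2·3 − 1 = 5 (so min K = 5/3), attained only by arithmetic progressions.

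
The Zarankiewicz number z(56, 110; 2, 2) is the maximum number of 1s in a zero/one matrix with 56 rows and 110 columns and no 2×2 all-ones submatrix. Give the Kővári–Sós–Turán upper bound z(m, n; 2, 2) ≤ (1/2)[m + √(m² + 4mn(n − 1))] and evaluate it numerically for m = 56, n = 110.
z(56, 110; 2, 2) ≤ (1/2)[56 + √(56² + 4·56·110·109)] = (1/2)[56 + √2688896] = 847.8927

Kővári–Sós–Turán: let r_1, ..., r_56 be the row sums and z = Σ r_i the total number of 1s. Each pair of columns can share at most one row with both entries 1 (else a 2×2 all-ones block appears), so Σ_i C(r_i, 2) ≤ C(110, 2) = 5995. By convexity Σ_i C(r_i, 2) ≥ 56·C(z/56, 2) = z(z − 56)/(2·56), giving z² − 56z − 56·110·109 ≤ 0 and hence z ≤ (1/2)[56 + √(3136 + 4·671440)] = (1/2)[56 + √2688896] ≈ (1/2)(56 + 1639.7854) = 847.8927.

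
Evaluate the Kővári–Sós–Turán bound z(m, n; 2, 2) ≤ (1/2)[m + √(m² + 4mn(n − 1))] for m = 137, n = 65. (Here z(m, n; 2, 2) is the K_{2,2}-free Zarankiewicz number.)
z(137, 65; 2, 2) ≤ (1/2)[137 + √(137² + 4·137·65·64)] = (1/2)[137 + √2298449] = 826.5318

Kővári–Sós–Turán: let r_1, ..., r_137 be the row sums and z = Σ r_i the total number of 1s. Each pair of columns can share at most one row with both entries 1 (else a 2×2 all-ones block appears), so Σ_i C(r_i, 2) ≤ C(65, 2) = 2080. By convexity Σ_i C(r_i, 2) ≥ 137·C(z/137, 2) = z(z − 137)/(2·137), giving z² − 137z − 137·65·64 ≤ 0 and hence z ≤ (1/2)[137 + √(18769 + 4·569920)] = (1/2)[137 + √2298449] ≈ (1/2)(137 + 1516.0637) = 826.5318.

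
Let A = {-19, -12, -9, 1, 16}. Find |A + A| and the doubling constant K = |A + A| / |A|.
K = |A + A| / |A| = 14/5

Enumerate A + A = {a + b : a, b ∈ A}. With |A| = 5, there are |A|^2 = 25 ordered sum pairs; collecting distinct values, A + A = {-38, -31, -28, -24, -21, -18, -11, -8, -3, 2, 4, 7, 17, 32}, so |A + A| = 14. Thus K = 14/5. For comparison, the minimum possible |A + A| over all 5-element sets is 2·5 − 1 = 9 (so min K = 9/5), attained only by arithmetic progressions.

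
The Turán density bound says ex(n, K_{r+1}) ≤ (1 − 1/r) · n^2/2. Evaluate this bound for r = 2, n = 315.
Turán density bound = (1/2) · 315^2/2 = 99225/4 ≈ 24806.25

Turán's theorem: ex(n, K_{r+1}) is achieved by the complete r-partite Turán graph T(n, r) with parts as balanced as possible, and is at most (1 − 1/r) · n^2/2. For r = 2, n = 315: the density bound is (1/2) · 99225/2 = 99225/4 ≈ 24806.25. The integer-valued extremum is e(T(315, 2)) = 24806, which is strictly less than the density bound 99225/4 since 2 ∤ 315 (the parts of T(315, 2) cannot all be equal).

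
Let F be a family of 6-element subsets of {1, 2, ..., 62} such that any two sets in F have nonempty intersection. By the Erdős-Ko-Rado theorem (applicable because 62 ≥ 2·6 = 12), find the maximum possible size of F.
max |F| = C(61, 5) = 5949147

Erdős-Ko-Rado (1961): when n ≥ 2k, max |F| = C(n−1, k−1). The bound is attained by the star {A : i ∈ A} for any fixed i ∈ [n]. Here C(62−1, 6−1) = C(61, 5) = 5949147.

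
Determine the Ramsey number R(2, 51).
R(2, 51) = 51

R(2, k) = k for all k ≥ 2: in a 2-colouring of K_k, either some edge is red (a red K_2) or all edges are blue (a blue K_k). And K_{50} coloured all-blue has no blue K_51, so R(2, 51) > 50. Hence R(2, 51) = 51.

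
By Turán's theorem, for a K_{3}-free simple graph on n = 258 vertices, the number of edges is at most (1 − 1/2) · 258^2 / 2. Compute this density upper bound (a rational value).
Turán density bound = (1/2) · 258^2/2 = 16641

Turán's theorem: ex(n, K_{r+1}) is achieved by the complete r-partite Turán graph T(n, r) with parts as balanced as possible, and is at most (1 − 1/r) · n^2/2. For r = 2, n = 258: the density bound is (1/2) · 66564/2 = 16641. Since 2 ∣ 258, the Turán graph T(258, 2) has parts of equal size 129, and its edge count e(T(258, 2)) = 16641 attains the density bound exactly.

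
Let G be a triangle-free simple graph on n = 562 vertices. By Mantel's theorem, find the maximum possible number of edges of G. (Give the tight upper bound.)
ex(562, K_3) = ⌊562^2/4⌋ = 78961

Mantel (1907): a triangle-free graph on n vertices has at most ⌊n^2/4⌋ edges, with equality for the complete bipartite graph K_{⌊n/2⌋, ⌈n/2⌉}. For n = 562: ⌊562^2/4⌋ = ⌊315844/4⌋ = 78961. The extremal graph is K_{281, 281}, which has 281·281 = 78961 edges.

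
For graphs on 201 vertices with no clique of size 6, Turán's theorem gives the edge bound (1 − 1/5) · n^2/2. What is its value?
Turán density bound = (4/5) · 201^2/2 = 80802/5 ≈ 16160.4

Turán's theorem: ex(n, K_{r+1}) is achieved by the complete r-partite Turán graph T(n, r) with parts as balanced as possible, and is at most (1 − 1/r) · n^2/2. For r = 5, n = 201: the density bound is (4/5) · 40401/2 = 80802/5 ≈ 16160.4. The integer-valued extremum is e(T(201, 5)) = 16160, which is strictly less than the density bound 80802/5 since 5 ∤ 201 (the parts of T(201, 5) cannot all be equal).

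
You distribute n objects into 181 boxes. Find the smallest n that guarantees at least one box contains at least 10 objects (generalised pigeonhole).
n = (10 − 1)·181 + 1 = 1630

By the generalised pigeonhole principle, to guarantee some box contains ≥ r objects we need more than (r − 1) · k objects total. Threshold: n = (r − 1) · k + 1. With r = 10 and k = 181: n = 9 · 181 + 1 = 1629 + 1 = 1630. For n = 1629 = 9 · 181, we can put exactly 9 objects in every box, avoiding 10 in any single one — so 1630 is tight.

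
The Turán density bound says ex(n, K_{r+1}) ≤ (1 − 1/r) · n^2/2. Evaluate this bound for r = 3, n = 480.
Turán density bound = (2/3) · 480^2/2 = 76800

Turán's theorem: ex(n, K_{r+1}) is achieved by the complete r-partite Turán graph T(n, r) with parts as balanced as possible, and is at most (1 − 1/r) · n^2/2. For r = 3, n = 480: the density bound is (2/3) · 230400/2 = 76800. Since 3 ∣ 480, the Turán graph T(480, 3) has parts of equal size 160, and its edge count e(T(480, 3)) = 76800 attains the density bound exactly.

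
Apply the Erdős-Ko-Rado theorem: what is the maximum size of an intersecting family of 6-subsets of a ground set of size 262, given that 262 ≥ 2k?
max |F| = C(261, 5) = 9711475137

Erdős-Ko-Rado (1961): when n ≥ 2k, max |F| = C(n−1, k−1). The bound is attained by the star {A : i ∈ A} for any fixed i ∈ [n]. Here C(262−1, 6−1) = C(261, 5) = 9711475137.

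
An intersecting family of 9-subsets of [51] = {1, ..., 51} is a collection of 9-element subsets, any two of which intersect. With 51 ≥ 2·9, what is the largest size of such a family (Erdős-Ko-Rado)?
max |F| = C(50, 8) = 536878650

Erdős-Ko-Rado (1961): when n ≥ 2k, max |F| = C(n−1, k−1). The bound is attained by the star {A : i ∈ A} for any fixed i ∈ [n]. Here C(51−1, 9−1) = C(50, 8) = 536878650.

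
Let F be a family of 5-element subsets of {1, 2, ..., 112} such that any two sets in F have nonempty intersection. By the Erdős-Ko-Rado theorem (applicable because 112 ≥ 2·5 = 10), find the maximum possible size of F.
max |F| = C(111, 4) = 5989005

The Erdős-Ko-Rado theorem states: for n ≥ 2k, an intersecting family of k-subsets of an n-element set has size at most C(n − 1, k − 1), with equality for 'star' families {A ⊆ [n] : |A| = k, i ∈ A} (fix an element i). For n = 112, k = 5: C(111, 4) = 5989005.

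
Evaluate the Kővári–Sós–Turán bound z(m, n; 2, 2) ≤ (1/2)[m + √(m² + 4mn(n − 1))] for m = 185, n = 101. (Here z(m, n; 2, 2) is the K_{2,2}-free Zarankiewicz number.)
z(185, 101; 2, 2) ≤ (1/2)[185 + √(185² + 4·185·101·100)] = (1/2)[185 + √7508225] = 1462.557

Kővári–Sós–Turán: let r_1, ..., r_185 be the row sums and z = Σ r_i the total number of 1s. Each pair of columns can share at most one row with both entries 1 (else a 2×2 all-ones block appears), so Σ_i C(r_i, 2) ≤ C(101, 2) = 5050. By convexity Σ_i C(r_i, 2) ≥ 185·C(z/185, 2) = z(z − 185)/(2·185), giving z² − 185z − 185·101·100 ≤ 0 and hence z ≤ (1/2)[185 + √(34225 + 4·1868500)] = (1/2)[185 + √7508225] ≈ (1/2)(185 + 2740.114) = 1462.557.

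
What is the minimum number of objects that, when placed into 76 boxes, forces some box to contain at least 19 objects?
n = (19 − 1)·76 + 1 = 1369

By the generalised pigeonhole principle, to guarantee some box contains ≥ r objects we need more than (r − 1) · k objects total. Threshold: n = (r − 1) · k + 1. With r = 19 and k = 76: n = 18 · 76 + 1 = 1368 + 1 = 1369. For n = 1368 = 18 · 76, we can put exactly 18 objects in every box, avoiding 19 in any single one — so 1369 is tight.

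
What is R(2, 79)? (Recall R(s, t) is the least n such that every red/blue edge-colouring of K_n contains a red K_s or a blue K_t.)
R(2, 79) = 79

R(2, k) = k for all k ≥ 2: in a 2-colouring of K_k, either some edge is red (a red K_2) or all edges are blue (a blue K_k). And K_{78} coloured all-blue has no blue K_79, so R(2, 79) > 78. Hence R(2, 79) = 79.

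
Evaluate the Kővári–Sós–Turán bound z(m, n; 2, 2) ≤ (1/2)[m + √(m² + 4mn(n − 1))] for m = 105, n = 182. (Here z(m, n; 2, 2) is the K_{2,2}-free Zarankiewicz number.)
z(105, 182; 2, 2) ≤ (1/2)[105 + √(105² + 4·105·182·181)] = (1/2)[105 + √13846665] = 1913.0554

Kővári–Sós–Turán: let r_1, ..., r_105 be the row sums and z = Σ r_i the total number of 1s. Each pair of columns can share at most one row with both entries 1 (else a 2×2 all-ones block appears), so Σ_i C(r_i, 2) ≤ C(182, 2) = 16471. By convexity Σ_i C(r_i, 2) ≥ 105·C(z/105, 2) = z(z − 105)/(2·105), giving z² − 105z − 105·182·181 ≤ 0 and hence z ≤ (1/2)[105 + √(11025 + 4·3458910)] = (1/2)[105 + √13846665] ≈ (1/2)(105 + 3721.1107) = 1913.0554.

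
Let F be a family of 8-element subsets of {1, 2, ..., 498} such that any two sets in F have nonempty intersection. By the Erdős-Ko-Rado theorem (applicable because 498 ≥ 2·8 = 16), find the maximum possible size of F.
max |F| = C(497, 7) = 1424404020389064

Erdős-Ko-Rado (1961): when n ≥ 2k, max |F| = C(n−1, k−1). The bound is attained by the star {A : i ∈ A} for any fixed i ∈ [n]. Here C(498−1, 8−1) = C(497, 7) = 1424404020389064.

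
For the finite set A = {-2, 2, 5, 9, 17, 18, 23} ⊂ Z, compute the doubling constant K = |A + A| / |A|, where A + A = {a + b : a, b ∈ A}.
K = |A + A| / |A| = 27/7

Enumerate A + A = {a + b : a, b ∈ A}. With |A| = 7, there are |A|^2 = 49 ordered sum pairs; collecting distinct values, A + A = {-4, 0, 3, 4, 7, 10, 11, 14, 15, 16, 18, 19, 20, 21, 22, 23, 25, 26, 27, 28, 32, 34, 35, 36, 40, 41, 46}, so |A + A| = 27. Thus K = 27/7. For comparison, the minimum possible |A + A| over all 7-element sets is 2·7 − 1 = 13 (so min K = 13/7), attained only by arithmetic progressions.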